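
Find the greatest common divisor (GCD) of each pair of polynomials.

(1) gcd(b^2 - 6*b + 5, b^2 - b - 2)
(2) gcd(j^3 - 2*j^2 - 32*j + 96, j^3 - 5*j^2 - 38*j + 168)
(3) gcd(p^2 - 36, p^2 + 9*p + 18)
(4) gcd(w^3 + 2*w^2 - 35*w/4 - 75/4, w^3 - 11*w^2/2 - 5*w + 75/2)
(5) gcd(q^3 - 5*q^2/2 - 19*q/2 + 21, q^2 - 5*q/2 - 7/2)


(1) = gcd((b - 5)*(b - 1), (b - 2)*(b + 1)) = 1
(2) = gcd((j - 4)^2*(j + 6), (j - 7)*(j - 4)*(j + 6)) = j^2 + 2*j - 24
(3) = p + 6
(4) = gcd((w - 3)*(w + 5/2)^2, (w - 5)*(w - 3)*(w + 5/2)) = w^2 - w/2 - 15/2
(5) = q - 7/2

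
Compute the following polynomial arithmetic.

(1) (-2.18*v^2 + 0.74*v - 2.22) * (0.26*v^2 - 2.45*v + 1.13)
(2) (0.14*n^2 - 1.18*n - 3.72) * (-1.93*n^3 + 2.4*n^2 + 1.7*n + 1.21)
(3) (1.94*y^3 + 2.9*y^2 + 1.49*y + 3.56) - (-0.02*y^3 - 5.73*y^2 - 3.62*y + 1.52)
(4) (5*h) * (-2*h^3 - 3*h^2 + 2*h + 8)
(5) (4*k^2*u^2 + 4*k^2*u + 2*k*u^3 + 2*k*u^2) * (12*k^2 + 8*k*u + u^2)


(1) = -0.5668*v^4 + 5.5334*v^3 - 4.8536*v^2 + 6.2752*v - 2.5086
(2) = -0.2702*n^5 + 2.6134*n^4 + 4.5856*n^3 - 10.7646*n^2 - 7.7518*n - 4.5012
(3) = 1.96*y^3 + 8.63*y^2 + 5.11*y + 2.04
(4) = -10*h^4 - 15*h^3 + 10*h^2 + 40*h
(5) = 48*k^4*u^2 + 48*k^4*u + 56*k^3*u^3 + 56*k^3*u^2 + 20*k^2*u^4 + 20*k^2*u^3 + 2*k*u^5 + 2*k*u^4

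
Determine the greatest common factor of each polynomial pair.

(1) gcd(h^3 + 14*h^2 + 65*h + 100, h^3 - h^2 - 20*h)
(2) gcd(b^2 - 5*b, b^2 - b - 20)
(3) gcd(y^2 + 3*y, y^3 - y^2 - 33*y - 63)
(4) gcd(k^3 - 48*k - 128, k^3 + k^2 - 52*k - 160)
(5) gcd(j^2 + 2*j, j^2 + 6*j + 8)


(1) = h + 4
(2) = gcd(b*(b - 5), (b - 5)*(b + 4)) = b - 5
(3) = gcd(y*(y + 3), (y - 7)*(y + 3)^2) = y + 3
(4) = gcd((k - 8)*(k + 4)^2, (k - 8)*(k + 4)*(k + 5)) = k^2 - 4*k - 32
(5) = gcd(j*(j + 2), (j + 2)*(j + 4)) = j + 2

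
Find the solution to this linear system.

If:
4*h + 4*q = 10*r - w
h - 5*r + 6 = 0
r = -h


Then:
h = -1
q = 7/2 - w/4
r = 1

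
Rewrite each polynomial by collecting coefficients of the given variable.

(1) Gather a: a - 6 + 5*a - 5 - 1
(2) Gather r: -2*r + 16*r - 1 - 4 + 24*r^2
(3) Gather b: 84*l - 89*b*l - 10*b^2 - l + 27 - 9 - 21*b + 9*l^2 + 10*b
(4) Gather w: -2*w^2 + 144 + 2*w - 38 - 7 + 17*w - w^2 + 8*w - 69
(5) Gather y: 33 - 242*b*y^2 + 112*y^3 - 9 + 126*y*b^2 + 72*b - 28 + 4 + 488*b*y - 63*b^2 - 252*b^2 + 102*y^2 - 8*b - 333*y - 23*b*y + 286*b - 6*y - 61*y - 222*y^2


(1) = 6*a - 12
(2) = 24*r^2 + 14*r - 5
(3) = -10*b^2 + b*(-89*l - 11) + 9*l^2 + 83*l + 18
(4) = -3*w^2 + 27*w + 30
(5) = -315*b^2 + 350*b + 112*y^3 + y^2*(-242*b - 120) + y*(126*b^2 + 465*b - 400)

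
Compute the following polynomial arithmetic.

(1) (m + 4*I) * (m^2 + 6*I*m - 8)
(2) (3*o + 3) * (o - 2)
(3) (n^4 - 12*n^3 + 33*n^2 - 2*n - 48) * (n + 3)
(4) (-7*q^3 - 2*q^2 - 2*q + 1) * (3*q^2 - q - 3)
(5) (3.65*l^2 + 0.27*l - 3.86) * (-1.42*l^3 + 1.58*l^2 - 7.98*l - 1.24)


(1) = m^3 + 10*I*m^2 - 32*m - 32*I
(2) = 3*o^2 - 3*o - 6
(3) = n^5 - 9*n^4 - 3*n^3 + 97*n^2 - 54*n - 144
(4) = -21*q^5 + q^4 + 17*q^3 + 11*q^2 + 5*q - 3
(5) = -5.183*l^5 + 5.3836*l^4 - 23.2192*l^3 - 12.7794*l^2 + 30.468*l + 4.7864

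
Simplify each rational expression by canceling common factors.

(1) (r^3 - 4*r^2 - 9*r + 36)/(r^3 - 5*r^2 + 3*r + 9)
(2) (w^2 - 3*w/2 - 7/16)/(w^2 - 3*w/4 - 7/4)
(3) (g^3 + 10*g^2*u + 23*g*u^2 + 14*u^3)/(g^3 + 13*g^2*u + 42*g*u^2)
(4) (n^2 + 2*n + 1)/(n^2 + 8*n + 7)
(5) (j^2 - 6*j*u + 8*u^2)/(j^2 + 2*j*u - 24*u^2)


(1) = (r^2 - r - 12)/(r^2 - 2*r - 3)
(2) = (4*w + 1)/(4*w + 4)
(3) = (g^2 + 3*g*u + 2*u^2)/(g^2 + 6*g*u)
(4) = (n + 1)/(n + 7)
(5) = (j - 2*u)/(j + 6*u)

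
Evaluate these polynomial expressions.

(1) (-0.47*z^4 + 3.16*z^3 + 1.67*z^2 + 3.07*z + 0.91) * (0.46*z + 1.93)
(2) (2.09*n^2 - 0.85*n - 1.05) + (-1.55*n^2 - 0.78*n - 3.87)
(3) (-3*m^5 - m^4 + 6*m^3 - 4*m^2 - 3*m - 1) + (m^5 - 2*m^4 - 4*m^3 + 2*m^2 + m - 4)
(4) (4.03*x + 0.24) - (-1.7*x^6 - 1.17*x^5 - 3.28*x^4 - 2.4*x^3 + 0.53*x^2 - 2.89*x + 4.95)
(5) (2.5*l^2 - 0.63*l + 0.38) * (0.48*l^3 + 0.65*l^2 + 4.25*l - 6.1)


(1) = -0.2162*z^5 + 0.5465*z^4 + 6.867*z^3 + 4.6353*z^2 + 6.3437*z + 1.7563
(2) = 0.54*n^2 - 1.63*n - 4.92
(3) = -2*m^5 - 3*m^4 + 2*m^3 - 2*m^2 - 2*m - 5
(4) = 1.7*x^6 + 1.17*x^5 + 3.28*x^4 + 2.4*x^3 - 0.53*x^2 + 6.92*x - 4.71
(5) = 1.2*l^5 + 1.3226*l^4 + 10.3979*l^3 - 17.6805*l^2 + 5.458*l - 2.318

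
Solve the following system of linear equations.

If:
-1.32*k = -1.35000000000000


Then:
k = 1.02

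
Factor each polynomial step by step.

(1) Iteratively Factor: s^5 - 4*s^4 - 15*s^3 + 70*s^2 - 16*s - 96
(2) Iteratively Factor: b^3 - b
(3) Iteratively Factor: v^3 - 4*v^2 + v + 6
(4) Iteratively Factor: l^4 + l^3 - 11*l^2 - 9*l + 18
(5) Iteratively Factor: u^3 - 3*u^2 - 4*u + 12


(1) = (s - 2)*(s^4 - 2*s^3 - 19*s^2 + 32*s + 48) = (s - 2)*(s + 4)*(s^3 - 6*s^2 + 5*s + 12) = (s - 4)*(s - 2)*(s + 4)*(s^2 - 2*s - 3) = (s - 4)*(s - 3)*(s - 2)*(s + 4)*(s + 1)
(2) = (b - 1)*(b^2 + b) = b*(b - 1)*(b + 1)
(3) = (v + 1)*(v^2 - 5*v + 6) = (v - 2)*(v + 1)*(v - 3)
(4) = (l - 3)*(l^3 + 4*l^2 + l - 6) = (l - 3)*(l + 2)*(l^2 + 2*l - 3) = (l - 3)*(l - 1)*(l + 2)*(l + 3)
(5) = (u + 2)*(u^2 - 5*u + 6) = (u - 2)*(u + 2)*(u - 3)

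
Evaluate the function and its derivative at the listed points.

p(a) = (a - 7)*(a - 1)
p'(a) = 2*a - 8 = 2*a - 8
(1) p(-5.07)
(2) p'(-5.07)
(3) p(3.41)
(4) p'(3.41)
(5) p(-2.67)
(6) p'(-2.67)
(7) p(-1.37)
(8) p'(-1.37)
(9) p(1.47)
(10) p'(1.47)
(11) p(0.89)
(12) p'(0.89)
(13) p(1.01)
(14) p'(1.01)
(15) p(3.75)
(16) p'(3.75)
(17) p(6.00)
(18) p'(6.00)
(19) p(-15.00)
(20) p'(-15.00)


(1) = 73.26
(2) = -18.14
(3) = -8.65
(4) = -1.18
(5) = 35.49
(6) = -13.34
(7) = 19.84
(8) = -10.74
(9) = -2.60
(10) = -5.06
(11) = 0.67
(12) = -6.22
(13) = -0.06
(14) = -5.98
(15) = -8.94
(16) = -0.50
(17) = -5.00
(18) = 4.00
(19) = 352.00
(20) = -38.00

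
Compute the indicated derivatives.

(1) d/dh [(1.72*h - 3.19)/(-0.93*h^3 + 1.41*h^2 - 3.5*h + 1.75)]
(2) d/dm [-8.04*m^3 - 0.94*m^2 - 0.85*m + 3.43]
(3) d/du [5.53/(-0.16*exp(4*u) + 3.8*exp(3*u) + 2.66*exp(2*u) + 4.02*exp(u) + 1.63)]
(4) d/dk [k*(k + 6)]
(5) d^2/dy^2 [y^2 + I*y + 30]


(1) = (3.1992*h^3 - 11.3253*h^2 + 8.9958*h - 8.155)/(0.8649*h^6 - 2.6226*h^5 + 8.4981*h^4 - 13.125*h^3 + 17.185*h^2 - 12.25*h + 3.0625)
(2) = -24.12*m^2 - 1.88*m - 0.85
(3) = (3.5392*exp(3*u) - 63.042*exp(2*u) - 29.4196*exp(u) - 22.2306)*exp(u)/(-0.16*exp(4*u) + 3.8*exp(3*u) + 2.66*exp(2*u) + 4.02*exp(u) + 1.63)^2
(4) = 2*k + 6
(5) = 2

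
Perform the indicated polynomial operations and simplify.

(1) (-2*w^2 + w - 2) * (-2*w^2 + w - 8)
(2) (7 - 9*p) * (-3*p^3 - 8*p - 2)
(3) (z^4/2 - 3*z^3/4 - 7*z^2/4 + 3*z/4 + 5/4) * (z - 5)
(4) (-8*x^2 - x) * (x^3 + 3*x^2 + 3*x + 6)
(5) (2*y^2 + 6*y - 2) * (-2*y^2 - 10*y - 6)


(1) = 4*w^4 - 4*w^3 + 21*w^2 - 10*w + 16
(2) = 27*p^4 - 21*p^3 + 72*p^2 - 38*p - 14
(3) = z^5/2 - 13*z^4/4 + 2*z^3 + 19*z^2/2 - 5*z/2 - 25/4
(4) = -8*x^5 - 25*x^4 - 27*x^3 - 51*x^2 - 6*x
(5) = -4*y^4 - 32*y^3 - 68*y^2 - 16*y + 12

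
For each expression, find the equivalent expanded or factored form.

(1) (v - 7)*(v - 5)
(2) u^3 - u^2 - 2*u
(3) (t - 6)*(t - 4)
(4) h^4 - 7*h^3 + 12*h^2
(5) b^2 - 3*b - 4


(1) = v^2 - 12*v + 35
(2) = u*(u - 2)*(u + 1)
(3) = t^2 - 10*t + 24
(4) = h^2*(h - 4)*(h - 3)
(5) = (b - 4)*(b + 1)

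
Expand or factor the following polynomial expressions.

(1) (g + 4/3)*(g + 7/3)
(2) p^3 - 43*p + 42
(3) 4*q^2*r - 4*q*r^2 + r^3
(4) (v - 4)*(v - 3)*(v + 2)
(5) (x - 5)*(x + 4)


(1) = g^2 + 11*g/3 + 28/9
(2) = (p - 6)*(p - 1)*(p + 7)
(3) = r*(-2*q + r)^2
(4) = v^3 - 5*v^2 - 2*v + 24
(5) = x^2 - x - 20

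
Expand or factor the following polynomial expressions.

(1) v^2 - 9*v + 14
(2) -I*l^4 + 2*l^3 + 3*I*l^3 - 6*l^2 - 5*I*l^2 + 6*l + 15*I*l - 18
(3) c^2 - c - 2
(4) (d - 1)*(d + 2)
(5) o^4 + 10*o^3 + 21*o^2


(1) = (v - 7)*(v - 2)
(2) = (l - 3)*(l - 2*I)*(l + 3*I)*(-I*l + 1)
(3) = (c - 2)*(c + 1)
(4) = d^2 + d - 2
(5) = o^2*(o + 3)*(o + 7)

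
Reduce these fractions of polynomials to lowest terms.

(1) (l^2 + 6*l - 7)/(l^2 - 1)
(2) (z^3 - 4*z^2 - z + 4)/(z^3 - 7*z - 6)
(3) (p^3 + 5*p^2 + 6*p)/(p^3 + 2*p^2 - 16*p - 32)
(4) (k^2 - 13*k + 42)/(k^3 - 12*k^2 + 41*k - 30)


(1) = (l + 7)/(l + 1)
(2) = (z^2 - 5*z + 4)/(z^2 - z - 6)
(3) = (p^2 + 3*p)/(p^2 - 16)
(4) = (k - 7)/(k^2 - 6*k + 5)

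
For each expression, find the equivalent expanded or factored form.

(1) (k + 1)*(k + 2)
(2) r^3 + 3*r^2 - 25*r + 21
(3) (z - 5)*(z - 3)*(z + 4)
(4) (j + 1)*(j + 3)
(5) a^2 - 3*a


(1) = k^2 + 3*k + 2
(2) = (r - 3)*(r - 1)*(r + 7)
(3) = z^3 - 4*z^2 - 17*z + 60
(4) = j^2 + 4*j + 3
(5) = a*(a - 3)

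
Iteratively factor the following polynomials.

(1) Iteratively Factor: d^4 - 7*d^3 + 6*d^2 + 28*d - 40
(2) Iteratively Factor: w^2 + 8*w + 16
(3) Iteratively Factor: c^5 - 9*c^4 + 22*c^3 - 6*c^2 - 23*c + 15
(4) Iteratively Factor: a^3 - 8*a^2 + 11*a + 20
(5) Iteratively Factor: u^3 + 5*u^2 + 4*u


(1) = (d - 2)*(d^3 - 5*d^2 - 4*d + 20) = (d - 2)^2*(d^2 - 3*d - 10) = (d - 2)^2*(d + 2)*(d - 5)
(2) = (w + 4)*(w + 4)
(3) = (c - 1)*(c^4 - 8*c^3 + 14*c^2 + 8*c - 15) = (c - 1)^2*(c^3 - 7*c^2 + 7*c + 15) = (c - 3)*(c - 1)^2*(c^2 - 4*c - 5) = (c - 3)*(c - 1)^2*(c + 1)*(c - 5)
(4) = (a + 1)*(a^2 - 9*a + 20) = (a - 4)*(a + 1)*(a - 5)
(5) = (u + 4)*(u^2 + u) = u*(u + 4)*(u + 1)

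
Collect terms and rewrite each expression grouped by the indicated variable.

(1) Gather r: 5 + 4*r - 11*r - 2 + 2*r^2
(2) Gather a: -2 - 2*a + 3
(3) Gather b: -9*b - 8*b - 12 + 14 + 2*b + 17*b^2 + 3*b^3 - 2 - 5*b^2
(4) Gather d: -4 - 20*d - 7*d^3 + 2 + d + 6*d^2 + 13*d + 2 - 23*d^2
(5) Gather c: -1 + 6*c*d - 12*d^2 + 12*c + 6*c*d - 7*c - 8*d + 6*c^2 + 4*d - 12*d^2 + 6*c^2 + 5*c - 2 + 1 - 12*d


(1) = 2*r^2 - 7*r + 3
(2) = 1 - 2*a
(3) = 3*b^3 + 12*b^2 - 15*b
(4) = -7*d^3 - 17*d^2 - 6*d
(5) = 12*c^2 + c*(12*d + 10) - 24*d^2 - 16*d - 2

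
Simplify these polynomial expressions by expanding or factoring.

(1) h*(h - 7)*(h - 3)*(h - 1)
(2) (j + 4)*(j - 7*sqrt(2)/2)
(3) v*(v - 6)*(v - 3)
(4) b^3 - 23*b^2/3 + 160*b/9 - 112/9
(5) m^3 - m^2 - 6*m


(1) = h^4 - 11*h^3 + 31*h^2 - 21*h
(2) = j^2 - 7*sqrt(2)*j/2 + 4*j - 14*sqrt(2)
(3) = v^3 - 9*v^2 + 18*v
(4) = (b - 4)*(b - 7/3)*(b - 4/3)
(5) = m*(m - 3)*(m + 2)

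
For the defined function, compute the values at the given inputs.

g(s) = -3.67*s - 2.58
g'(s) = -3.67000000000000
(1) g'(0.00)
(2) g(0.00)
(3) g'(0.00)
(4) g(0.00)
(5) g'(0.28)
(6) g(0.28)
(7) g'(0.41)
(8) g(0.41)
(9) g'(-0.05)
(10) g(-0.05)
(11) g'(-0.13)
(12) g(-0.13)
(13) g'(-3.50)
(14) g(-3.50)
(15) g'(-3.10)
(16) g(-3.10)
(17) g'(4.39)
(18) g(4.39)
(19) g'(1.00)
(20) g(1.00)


(1) = -3.67
(2) = -2.58
(3) = -3.67
(4) = -2.58
(5) = -3.67
(6) = -3.61
(7) = -3.67
(8) = -4.08
(9) = -3.67
(10) = -2.40
(11) = -3.67
(12) = -2.10
(13) = -3.67
(14) = 10.26
(15) = -3.67
(16) = 8.80
(17) = -3.67
(18) = -18.69
(19) = -3.67
(20) = -6.25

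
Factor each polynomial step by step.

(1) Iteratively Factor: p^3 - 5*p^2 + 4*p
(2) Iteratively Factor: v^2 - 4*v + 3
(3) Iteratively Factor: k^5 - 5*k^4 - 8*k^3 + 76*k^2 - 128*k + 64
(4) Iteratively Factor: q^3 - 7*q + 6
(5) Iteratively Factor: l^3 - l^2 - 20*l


(1) = (p - 1)*(p^2 - 4*p) = p*(p - 1)*(p - 4)
(2) = (v - 1)*(v - 3)
(3) = (k - 2)*(k^4 - 3*k^3 - 14*k^2 + 48*k - 32) = (k - 2)*(k - 1)*(k^3 - 2*k^2 - 16*k + 32) = (k - 4)*(k - 2)*(k - 1)*(k^2 + 2*k - 8) = (k - 4)*(k - 2)*(k - 1)*(k + 4)*(k - 2)
(4) = (q + 3)*(q^2 - 3*q + 2) = (q - 2)*(q + 3)*(q - 1)
(5) = (l - 5)*(l^2 + 4*l) = l*(l - 5)*(l + 4)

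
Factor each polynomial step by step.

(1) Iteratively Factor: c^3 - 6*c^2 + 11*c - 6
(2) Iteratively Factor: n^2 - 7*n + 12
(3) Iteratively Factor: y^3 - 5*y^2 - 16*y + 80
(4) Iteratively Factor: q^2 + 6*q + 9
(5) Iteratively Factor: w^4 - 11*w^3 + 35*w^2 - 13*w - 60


(1) = (c - 1)*(c^2 - 5*c + 6) = (c - 3)*(c - 1)*(c - 2)
(2) = (n - 3)*(n - 4)
(3) = (y - 5)*(y^2 - 16) = (y - 5)*(y + 4)*(y - 4)
(4) = (q + 3)*(q + 3)
(5) = (w - 3)*(w^3 - 8*w^2 + 11*w + 20) = (w - 5)*(w - 3)*(w^2 - 3*w - 4) = (w - 5)*(w - 3)*(w + 1)*(w - 4)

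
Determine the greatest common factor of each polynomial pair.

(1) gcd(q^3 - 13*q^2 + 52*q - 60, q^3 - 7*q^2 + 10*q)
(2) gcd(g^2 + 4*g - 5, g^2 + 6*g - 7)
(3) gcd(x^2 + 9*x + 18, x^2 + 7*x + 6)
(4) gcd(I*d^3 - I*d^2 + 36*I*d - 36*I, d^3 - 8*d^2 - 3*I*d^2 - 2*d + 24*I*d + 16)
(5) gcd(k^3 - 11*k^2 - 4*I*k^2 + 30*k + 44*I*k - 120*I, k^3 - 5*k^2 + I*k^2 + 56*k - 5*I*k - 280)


(1) = q^2 - 7*q + 10
(2) = g - 1
(3) = x + 6
(4) = 1
(5) = k - 5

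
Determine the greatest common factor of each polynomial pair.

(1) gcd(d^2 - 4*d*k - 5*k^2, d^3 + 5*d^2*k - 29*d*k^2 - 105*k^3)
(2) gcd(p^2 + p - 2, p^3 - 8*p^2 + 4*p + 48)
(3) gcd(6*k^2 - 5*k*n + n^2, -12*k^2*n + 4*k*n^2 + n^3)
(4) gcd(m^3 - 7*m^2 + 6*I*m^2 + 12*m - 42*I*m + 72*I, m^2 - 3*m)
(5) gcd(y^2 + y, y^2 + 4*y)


(1) = d - 5*k
(2) = p + 2
(3) = 2*k - n
(4) = m - 3
(5) = gcd(y*(y + 1), y*(y + 4)) = y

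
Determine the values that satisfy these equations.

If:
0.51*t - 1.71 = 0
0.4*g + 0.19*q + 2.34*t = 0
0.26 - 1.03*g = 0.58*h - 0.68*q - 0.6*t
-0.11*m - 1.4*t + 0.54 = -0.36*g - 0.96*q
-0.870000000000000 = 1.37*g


Then:
g = -0.64
h = -41.80
m = -388.56
q = -39.96
t = 3.35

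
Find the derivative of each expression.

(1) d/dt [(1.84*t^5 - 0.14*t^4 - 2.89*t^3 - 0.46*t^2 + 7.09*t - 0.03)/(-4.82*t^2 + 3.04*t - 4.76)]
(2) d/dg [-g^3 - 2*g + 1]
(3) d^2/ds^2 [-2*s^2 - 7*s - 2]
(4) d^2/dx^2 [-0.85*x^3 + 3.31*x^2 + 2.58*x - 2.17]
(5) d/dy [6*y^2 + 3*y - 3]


(1) = (-26.6064*t^6 + 23.724*t^5 - 31.139*t^4 - 14.9056*t^3 + 74.0446*t^2 + 4.09*t - 33.6572)/(23.2324*t^4 - 29.3056*t^3 + 55.128*t^2 - 28.9408*t + 22.6576)
(2) = -3*g^2 - 2
(3) = -4
(4) = 6.62 - 5.1*x
(5) = 12*y + 3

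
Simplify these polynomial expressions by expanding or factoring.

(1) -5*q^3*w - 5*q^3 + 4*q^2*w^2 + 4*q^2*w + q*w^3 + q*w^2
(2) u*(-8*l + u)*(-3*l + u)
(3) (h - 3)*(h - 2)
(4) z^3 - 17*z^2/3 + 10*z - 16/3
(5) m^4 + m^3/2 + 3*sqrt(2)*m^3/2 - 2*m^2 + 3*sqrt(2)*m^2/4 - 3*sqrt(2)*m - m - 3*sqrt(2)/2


(1) = (-q + w)*(5*q + w)*(q*w + q)
(2) = 24*l^2*u - 11*l*u^2 + u^3
(3) = h^2 - 5*h + 6
(4) = (z - 8/3)*(z - 2)*(z - 1)
(5) = (m + 1/2)*(m - sqrt(2))*(m + sqrt(2))*(m + 3*sqrt(2)/2)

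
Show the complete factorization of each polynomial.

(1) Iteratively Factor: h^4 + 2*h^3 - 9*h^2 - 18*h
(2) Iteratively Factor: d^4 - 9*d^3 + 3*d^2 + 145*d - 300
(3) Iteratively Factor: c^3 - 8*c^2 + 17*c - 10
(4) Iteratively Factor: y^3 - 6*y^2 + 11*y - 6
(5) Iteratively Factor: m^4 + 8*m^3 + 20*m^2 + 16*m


(1) = (h + 3)*(h^3 - h^2 - 6*h) = (h - 3)*(h + 3)*(h^2 + 2*h) = (h - 3)*(h + 2)*(h + 3)*(h)
(2) = (d - 5)*(d^3 - 4*d^2 - 17*d + 60) = (d - 5)^2*(d^2 + d - 12) = (d - 5)^2*(d + 4)*(d - 3)
(3) = (c - 2)*(c^2 - 6*c + 5) = (c - 2)*(c - 1)*(c - 5)
(4) = (y - 1)*(y^2 - 5*y + 6) = (y - 3)*(y - 1)*(y - 2)
(5) = (m + 2)*(m^3 + 6*m^2 + 8*m) = m*(m + 2)*(m^2 + 6*m + 8) = m*(m + 2)*(m + 4)*(m + 2)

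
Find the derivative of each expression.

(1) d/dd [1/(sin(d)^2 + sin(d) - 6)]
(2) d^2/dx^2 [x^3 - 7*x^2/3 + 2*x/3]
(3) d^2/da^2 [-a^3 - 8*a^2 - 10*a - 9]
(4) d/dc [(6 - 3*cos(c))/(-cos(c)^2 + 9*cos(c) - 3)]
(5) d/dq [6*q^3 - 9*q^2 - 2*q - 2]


(1) = -(2*sin(d) + 1)*cos(d)/(sin(d)^2 + sin(d) - 6)^2
(2) = 6*x - 14/3
(3) = -6*a - 16
(4) = 3*(cos(c)^2 - 4*cos(c) + 15)*sin(c)/(cos(c)^2 - 9*cos(c) + 3)^2
(5) = 18*q^2 - 18*q - 2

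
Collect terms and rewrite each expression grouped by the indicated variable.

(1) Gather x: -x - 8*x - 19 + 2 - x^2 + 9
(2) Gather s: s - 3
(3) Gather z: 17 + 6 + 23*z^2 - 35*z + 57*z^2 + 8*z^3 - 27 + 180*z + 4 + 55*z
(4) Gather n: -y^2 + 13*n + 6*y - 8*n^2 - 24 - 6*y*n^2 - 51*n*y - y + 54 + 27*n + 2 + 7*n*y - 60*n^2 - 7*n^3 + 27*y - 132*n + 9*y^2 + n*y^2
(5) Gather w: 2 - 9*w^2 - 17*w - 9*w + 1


(1) = -x^2 - 9*x - 8
(2) = s - 3
(3) = 8*z^3 + 80*z^2 + 200*z
(4) = -7*n^3 + n^2*(-6*y - 68) + n*(y^2 - 44*y - 92) + 8*y^2 + 32*y + 32
(5) = -9*w^2 - 26*w + 3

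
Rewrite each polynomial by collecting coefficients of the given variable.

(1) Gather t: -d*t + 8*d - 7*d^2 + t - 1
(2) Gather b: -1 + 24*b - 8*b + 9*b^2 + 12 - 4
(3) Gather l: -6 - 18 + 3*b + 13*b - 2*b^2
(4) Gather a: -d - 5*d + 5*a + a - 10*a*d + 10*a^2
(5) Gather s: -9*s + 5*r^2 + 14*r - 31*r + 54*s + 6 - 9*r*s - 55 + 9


(1) = -7*d^2 + 8*d + t*(1 - d) - 1
(2) = 9*b^2 + 16*b + 7
(3) = -2*b^2 + 16*b - 24
(4) = 10*a^2 + a*(6 - 10*d) - 6*d
(5) = 5*r^2 - 17*r + s*(45 - 9*r) - 40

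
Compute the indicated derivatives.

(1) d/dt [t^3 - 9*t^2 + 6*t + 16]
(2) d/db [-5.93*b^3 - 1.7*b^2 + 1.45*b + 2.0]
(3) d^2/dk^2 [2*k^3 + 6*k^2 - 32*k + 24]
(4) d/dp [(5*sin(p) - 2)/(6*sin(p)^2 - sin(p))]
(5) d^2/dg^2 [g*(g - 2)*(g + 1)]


(1) = 3*t^2 - 18*t + 6
(2) = -17.79*b^2 - 3.4*b + 1.45
(3) = 12*k + 12
(4) = 2*(-15*cos(p) + 12/tan(p) - cos(p)/sin(p)^2)/(6*sin(p) - 1)^2
(5) = 6*g - 2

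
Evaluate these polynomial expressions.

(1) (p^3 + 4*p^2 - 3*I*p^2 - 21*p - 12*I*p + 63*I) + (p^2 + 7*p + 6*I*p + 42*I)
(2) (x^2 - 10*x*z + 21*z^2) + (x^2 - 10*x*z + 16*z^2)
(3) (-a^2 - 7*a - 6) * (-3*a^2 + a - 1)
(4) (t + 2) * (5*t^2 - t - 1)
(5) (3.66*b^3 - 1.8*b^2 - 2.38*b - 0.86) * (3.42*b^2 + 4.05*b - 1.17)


(1) = p^3 + 5*p^2 - 3*I*p^2 - 14*p - 6*I*p + 105*I
(2) = 2*x^2 - 20*x*z + 37*z^2
(3) = 3*a^4 + 20*a^3 + 12*a^2 + a + 6
(4) = 5*t^3 + 9*t^2 - 3*t - 2
(5) = 12.5172*b^5 + 8.667*b^4 - 19.7118*b^3 - 10.4742*b^2 - 0.6984*b + 1.0062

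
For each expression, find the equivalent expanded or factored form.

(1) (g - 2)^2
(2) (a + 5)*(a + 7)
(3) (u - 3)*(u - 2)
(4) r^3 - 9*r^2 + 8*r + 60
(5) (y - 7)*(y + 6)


(1) = g^2 - 4*g + 4
(2) = a^2 + 12*a + 35
(3) = u^2 - 5*u + 6
(4) = (r - 6)*(r - 5)*(r + 2)
(5) = y^2 - y - 42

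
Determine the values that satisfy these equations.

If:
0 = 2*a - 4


Then:
a = 2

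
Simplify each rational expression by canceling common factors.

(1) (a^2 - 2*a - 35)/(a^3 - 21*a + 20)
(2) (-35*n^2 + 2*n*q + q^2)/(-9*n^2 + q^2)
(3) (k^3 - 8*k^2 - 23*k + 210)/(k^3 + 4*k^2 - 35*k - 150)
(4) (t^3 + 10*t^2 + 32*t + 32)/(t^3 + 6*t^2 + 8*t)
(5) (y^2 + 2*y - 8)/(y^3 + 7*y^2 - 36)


(1) = (a - 7)/(a^2 - 5*a + 4)
(2) = (-35*n^2 + 2*n*q + q^2)/(-9*n^2 + q^2)
(3) = (k - 7)/(k + 5)
(4) = (t + 4)/t
(5) = (y + 4)/(y^2 + 9*y + 18)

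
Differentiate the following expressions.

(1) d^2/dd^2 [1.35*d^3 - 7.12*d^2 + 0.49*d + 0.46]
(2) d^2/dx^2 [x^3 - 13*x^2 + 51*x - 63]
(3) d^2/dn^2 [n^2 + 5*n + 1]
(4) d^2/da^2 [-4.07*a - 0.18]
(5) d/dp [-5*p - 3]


(1) = 8.1*d - 14.24
(2) = 6*x - 26
(3) = 2
(4) = 0
(5) = -5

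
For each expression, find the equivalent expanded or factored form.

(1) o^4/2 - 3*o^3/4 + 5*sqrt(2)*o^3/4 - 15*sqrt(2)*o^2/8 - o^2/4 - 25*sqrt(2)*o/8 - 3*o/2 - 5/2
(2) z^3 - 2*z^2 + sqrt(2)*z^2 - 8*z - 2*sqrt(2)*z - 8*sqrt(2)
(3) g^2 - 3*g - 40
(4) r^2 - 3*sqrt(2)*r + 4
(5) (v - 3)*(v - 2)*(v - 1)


(1) = (o/2 + 1/2)*(o - 5/2)*(o + sqrt(2)/2)*(o + 2*sqrt(2))
(2) = (z - 4)*(z + 2)*(z + sqrt(2))
(3) = (g - 8)*(g + 5)
(4) = (r - 2*sqrt(2))*(r - sqrt(2))
(5) = v^3 - 6*v^2 + 11*v - 6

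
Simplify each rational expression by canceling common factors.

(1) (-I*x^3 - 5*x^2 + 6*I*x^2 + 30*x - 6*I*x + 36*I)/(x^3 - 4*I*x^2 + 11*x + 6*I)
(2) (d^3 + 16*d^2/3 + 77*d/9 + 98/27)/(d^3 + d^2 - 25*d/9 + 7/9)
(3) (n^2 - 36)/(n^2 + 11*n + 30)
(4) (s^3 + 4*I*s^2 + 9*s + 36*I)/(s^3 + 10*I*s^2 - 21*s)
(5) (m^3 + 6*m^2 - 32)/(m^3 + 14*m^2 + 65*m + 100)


(1) = (-I*x + 6*I)/(x + I)
(2) = (9*d^2 + 27*d + 14)/(9*d^2 - 12*d + 3)
(3) = (n - 6)/(n + 5)
(4) = (s^2 + I*s + 12)/(s^2 + 7*I*s)
(5) = (m^2 + 2*m - 8)/(m^2 + 10*m + 25)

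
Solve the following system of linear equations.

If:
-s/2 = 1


Then:
s = -2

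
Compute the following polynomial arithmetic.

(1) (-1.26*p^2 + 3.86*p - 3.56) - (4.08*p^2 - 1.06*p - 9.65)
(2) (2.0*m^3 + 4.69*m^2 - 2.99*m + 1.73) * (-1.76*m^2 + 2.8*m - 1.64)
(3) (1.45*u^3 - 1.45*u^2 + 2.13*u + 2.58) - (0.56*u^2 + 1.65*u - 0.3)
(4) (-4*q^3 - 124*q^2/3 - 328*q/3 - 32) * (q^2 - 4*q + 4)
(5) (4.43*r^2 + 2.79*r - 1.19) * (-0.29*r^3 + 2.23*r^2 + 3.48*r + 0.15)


(1) = -5.34*p^2 + 4.92*p + 6.09
(2) = -3.52*m^5 - 2.6544*m^4 + 15.1144*m^3 - 19.1084*m^2 + 9.7476*m - 2.8372
(3) = 1.45*u^3 - 2.01*u^2 + 0.48*u + 2.88
(4) = -4*q^5 - 76*q^4/3 + 40*q^3 + 240*q^2 - 928*q/3 - 128
(5) = -1.2847*r^5 + 9.0698*r^4 + 21.9832*r^3 + 7.72*r^2 - 3.7227*r - 0.1785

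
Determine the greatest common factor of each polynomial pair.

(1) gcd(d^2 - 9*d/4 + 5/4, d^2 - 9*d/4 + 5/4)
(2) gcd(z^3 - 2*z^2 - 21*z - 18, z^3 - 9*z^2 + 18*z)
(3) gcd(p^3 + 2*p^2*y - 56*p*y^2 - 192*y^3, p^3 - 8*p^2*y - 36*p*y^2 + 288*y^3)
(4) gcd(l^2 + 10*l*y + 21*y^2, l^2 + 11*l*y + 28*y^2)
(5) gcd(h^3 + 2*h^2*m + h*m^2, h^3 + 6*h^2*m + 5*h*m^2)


(1) = gcd((d - 5/4)*(d - 1), (d - 5/4)*(d - 1)) = d^2 - 9*d/4 + 5/4
(2) = gcd((z - 6)*(z + 1)*(z + 3), z*(z - 6)*(z - 3)) = z - 6
(3) = gcd((p - 8*y)*(p + 4*y)*(p + 6*y), (p - 8*y)*(p - 6*y)*(p + 6*y)) = -p^2 + 2*p*y + 48*y^2
(4) = l + 7*y
(5) = gcd(h*(h + m)^2, h*(h + m)*(h + 5*m)) = h^2 + h*m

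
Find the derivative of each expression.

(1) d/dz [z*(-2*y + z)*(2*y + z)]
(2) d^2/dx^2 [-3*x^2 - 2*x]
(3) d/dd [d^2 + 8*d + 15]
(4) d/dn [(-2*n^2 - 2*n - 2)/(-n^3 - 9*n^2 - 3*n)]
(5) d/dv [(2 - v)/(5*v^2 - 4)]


(1) = -4*y^2 + 3*z^2
(2) = -6
(3) = 2*d + 8
(4) = 2*(-n^4 - 2*n^3 - 9*n^2 - 18*n - 3)/(n^2*(n^4 + 18*n^3 + 87*n^2 + 54*n + 9))
(5) = (-5*v^2 + 10*v*(v - 2) + 4)/(5*v^2 - 4)^2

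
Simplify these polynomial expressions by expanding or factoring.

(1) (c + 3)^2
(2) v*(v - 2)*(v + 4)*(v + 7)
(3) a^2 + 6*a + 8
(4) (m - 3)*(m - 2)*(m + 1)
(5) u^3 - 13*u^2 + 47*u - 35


(1) = c^2 + 6*c + 9
(2) = v^4 + 9*v^3 + 6*v^2 - 56*v
(3) = (a + 2)*(a + 4)
(4) = m^3 - 4*m^2 + m + 6
(5) = (u - 7)*(u - 5)*(u - 1)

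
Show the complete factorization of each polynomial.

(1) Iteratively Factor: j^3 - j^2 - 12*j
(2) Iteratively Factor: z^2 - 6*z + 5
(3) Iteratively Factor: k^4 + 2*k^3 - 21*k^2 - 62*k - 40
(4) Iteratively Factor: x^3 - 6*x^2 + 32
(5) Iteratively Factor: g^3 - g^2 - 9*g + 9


(1) = (j)*(j^2 - j - 12) = j*(j + 3)*(j - 4)
(2) = (z - 1)*(z - 5)
(3) = (k - 5)*(k^3 + 7*k^2 + 14*k + 8) = (k - 5)*(k + 2)*(k^2 + 5*k + 4) = (k - 5)*(k + 2)*(k + 4)*(k + 1)
(4) = (x - 4)*(x^2 - 2*x - 8) = (x - 4)*(x + 2)*(x - 4)
(5) = (g - 3)*(g^2 + 2*g - 3) = (g - 3)*(g + 3)*(g - 1)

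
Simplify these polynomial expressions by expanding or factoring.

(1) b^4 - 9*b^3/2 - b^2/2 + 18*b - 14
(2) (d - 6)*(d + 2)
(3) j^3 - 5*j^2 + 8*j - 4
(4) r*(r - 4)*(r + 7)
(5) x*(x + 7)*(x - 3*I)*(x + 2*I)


(1) = (b - 7/2)*(b - 2)*(b - 1)*(b + 2)
(2) = d^2 - 4*d - 12
(3) = (j - 2)^2*(j - 1)
(4) = r^3 + 3*r^2 - 28*r
(5) = x^4 + 7*x^3 - I*x^3 + 6*x^2 - 7*I*x^2 + 42*x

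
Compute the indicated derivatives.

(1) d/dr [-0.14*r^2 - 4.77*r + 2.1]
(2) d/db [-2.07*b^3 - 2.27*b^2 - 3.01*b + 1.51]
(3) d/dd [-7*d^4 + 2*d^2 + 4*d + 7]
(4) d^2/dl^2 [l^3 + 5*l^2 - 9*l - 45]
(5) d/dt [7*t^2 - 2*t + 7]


(1) = -0.28*r - 4.77
(2) = -6.21*b^2 - 4.54*b - 3.01
(3) = -28*d^3 + 4*d + 4
(4) = 6*l + 10
(5) = 14*t - 2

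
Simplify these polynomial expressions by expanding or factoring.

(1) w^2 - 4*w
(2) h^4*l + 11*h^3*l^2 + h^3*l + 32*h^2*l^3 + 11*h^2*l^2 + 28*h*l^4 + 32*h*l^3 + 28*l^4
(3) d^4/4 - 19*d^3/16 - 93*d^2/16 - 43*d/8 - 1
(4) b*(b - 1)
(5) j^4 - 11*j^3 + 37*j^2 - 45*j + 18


(1) = w*(w - 4)
(2) = (h + 2*l)^2*(h + 7*l)*(h*l + l)
(3) = (d/4 + 1/2)*(d - 8)*(d + 1/4)*(d + 1)
(4) = b^2 - b
(5) = (j - 6)*(j - 3)*(j - 1)^2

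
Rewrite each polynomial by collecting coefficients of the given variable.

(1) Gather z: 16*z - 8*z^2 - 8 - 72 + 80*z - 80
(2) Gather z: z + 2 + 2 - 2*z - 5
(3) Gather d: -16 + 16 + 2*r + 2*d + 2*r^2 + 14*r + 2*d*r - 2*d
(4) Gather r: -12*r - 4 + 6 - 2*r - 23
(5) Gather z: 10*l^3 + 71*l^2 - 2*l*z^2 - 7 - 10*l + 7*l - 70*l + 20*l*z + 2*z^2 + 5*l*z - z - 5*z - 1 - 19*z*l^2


(1) = -8*z^2 + 96*z - 160
(2) = -z - 1
(3) = 2*d*r + 2*r^2 + 16*r
(4) = -14*r - 21
(5) = 10*l^3 + 71*l^2 - 73*l + z^2*(2 - 2*l) + z*(-19*l^2 + 25*l - 6) - 8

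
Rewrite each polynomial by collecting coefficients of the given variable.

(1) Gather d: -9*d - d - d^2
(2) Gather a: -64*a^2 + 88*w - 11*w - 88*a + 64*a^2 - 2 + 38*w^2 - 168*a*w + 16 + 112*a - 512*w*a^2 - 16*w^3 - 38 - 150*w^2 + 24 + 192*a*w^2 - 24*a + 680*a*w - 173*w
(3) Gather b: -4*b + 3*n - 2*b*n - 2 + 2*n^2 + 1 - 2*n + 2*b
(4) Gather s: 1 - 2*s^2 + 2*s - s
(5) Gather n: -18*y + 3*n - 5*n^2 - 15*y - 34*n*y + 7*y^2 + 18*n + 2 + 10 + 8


(1) = -d^2 - 10*d
(2) = -512*a^2*w + a*(192*w^2 + 512*w) - 16*w^3 - 112*w^2 - 96*w
(3) = b*(-2*n - 2) + 2*n^2 + n - 1
(4) = -2*s^2 + s + 1
(5) = -5*n^2 + n*(21 - 34*y) + 7*y^2 - 33*y + 20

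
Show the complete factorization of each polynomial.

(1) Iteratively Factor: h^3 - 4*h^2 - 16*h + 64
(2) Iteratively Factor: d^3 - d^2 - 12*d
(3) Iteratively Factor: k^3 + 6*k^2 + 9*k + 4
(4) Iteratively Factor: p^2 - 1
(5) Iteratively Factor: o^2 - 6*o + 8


(1) = (h - 4)*(h^2 - 16) = (h - 4)*(h + 4)*(h - 4)
(2) = (d)*(d^2 - d - 12) = d*(d + 3)*(d - 4)
(3) = (k + 1)*(k^2 + 5*k + 4) = (k + 1)^2*(k + 4)
(4) = (p - 1)*(p + 1)
(5) = (o - 4)*(o - 2)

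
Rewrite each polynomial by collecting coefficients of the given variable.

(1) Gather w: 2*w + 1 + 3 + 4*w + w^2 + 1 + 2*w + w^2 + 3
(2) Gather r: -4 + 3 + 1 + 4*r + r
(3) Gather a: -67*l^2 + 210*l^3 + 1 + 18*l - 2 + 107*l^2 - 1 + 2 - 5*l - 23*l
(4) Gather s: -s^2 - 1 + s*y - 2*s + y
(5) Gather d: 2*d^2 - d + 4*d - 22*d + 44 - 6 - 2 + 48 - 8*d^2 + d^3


(1) = 2*w^2 + 8*w + 8
(2) = 5*r
(3) = 210*l^3 + 40*l^2 - 10*l
(4) = -s^2 + s*(y - 2) + y - 1
(5) = d^3 - 6*d^2 - 19*d + 84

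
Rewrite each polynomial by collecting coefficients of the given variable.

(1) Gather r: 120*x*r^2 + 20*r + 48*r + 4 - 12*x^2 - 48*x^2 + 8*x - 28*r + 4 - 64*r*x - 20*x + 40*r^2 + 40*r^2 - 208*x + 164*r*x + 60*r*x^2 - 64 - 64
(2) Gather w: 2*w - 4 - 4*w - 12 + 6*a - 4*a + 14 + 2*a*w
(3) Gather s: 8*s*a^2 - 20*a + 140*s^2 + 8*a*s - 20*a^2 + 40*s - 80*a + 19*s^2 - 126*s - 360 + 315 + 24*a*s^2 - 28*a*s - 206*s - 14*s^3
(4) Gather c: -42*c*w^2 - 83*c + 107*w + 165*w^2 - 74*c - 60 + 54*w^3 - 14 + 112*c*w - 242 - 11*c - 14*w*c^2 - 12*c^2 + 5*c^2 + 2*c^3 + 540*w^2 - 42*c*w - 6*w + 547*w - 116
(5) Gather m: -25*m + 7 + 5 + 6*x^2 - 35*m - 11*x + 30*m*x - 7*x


(1) = r^2*(120*x + 80) + r*(60*x^2 + 100*x + 40) - 60*x^2 - 220*x - 120
(2) = 2*a + w*(2*a - 2) - 2
(3) = -20*a^2 - 100*a - 14*s^3 + s^2*(24*a + 159) + s*(8*a^2 - 20*a - 292) - 45
(4) = 2*c^3 + c^2*(-14*w - 7) + c*(-42*w^2 + 70*w - 168) + 54*w^3 + 705*w^2 + 648*w - 432
(5) = m*(30*x - 60) + 6*x^2 - 18*x + 12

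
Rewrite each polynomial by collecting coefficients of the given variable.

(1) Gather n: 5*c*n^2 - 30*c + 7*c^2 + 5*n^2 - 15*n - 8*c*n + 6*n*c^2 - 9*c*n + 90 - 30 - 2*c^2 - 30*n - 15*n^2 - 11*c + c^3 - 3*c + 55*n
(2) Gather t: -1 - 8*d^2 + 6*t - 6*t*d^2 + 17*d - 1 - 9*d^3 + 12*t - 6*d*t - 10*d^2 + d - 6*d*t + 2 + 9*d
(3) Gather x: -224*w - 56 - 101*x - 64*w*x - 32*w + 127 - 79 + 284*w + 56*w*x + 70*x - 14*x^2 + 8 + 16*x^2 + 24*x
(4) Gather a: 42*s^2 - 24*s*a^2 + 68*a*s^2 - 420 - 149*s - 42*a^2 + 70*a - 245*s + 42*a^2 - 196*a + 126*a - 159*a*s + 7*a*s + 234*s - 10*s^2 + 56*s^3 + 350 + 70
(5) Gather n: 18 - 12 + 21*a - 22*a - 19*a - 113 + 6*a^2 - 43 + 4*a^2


(1) = c^3 + 5*c^2 - 44*c + n^2*(5*c - 10) + n*(6*c^2 - 17*c + 10) + 60
(2) = -9*d^3 - 18*d^2 + 27*d + t*(-6*d^2 - 12*d + 18)
(3) = 28*w + 2*x^2 + x*(-8*w - 7)
(4) = -24*a^2*s + a*(68*s^2 - 152*s) + 56*s^3 + 32*s^2 - 160*s
(5) = 10*a^2 - 20*a - 150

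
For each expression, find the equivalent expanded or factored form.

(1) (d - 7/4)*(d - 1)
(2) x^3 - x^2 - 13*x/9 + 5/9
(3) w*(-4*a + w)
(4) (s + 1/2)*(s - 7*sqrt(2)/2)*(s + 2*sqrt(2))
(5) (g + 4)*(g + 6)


(1) = d^2 - 11*d/4 + 7/4
(2) = (x - 5/3)*(x - 1/3)*(x + 1)
(3) = -4*a*w + w^2
(4) = s^3 - 3*sqrt(2)*s^2/2 + s^2/2 - 14*s - 3*sqrt(2)*s/4 - 7
(5) = g^2 + 10*g + 24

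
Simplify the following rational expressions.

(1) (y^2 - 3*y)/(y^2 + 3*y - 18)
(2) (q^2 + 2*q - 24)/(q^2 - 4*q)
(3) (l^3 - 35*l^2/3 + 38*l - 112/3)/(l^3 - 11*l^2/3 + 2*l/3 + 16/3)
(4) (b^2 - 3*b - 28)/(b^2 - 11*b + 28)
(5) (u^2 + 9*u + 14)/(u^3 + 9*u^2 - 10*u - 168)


(1) = y/(y + 6)
(2) = (q + 6)/q
(3) = (l - 7)/(l + 1)
(4) = (b + 4)/(b - 4)
(5) = (u + 2)/(u^2 + 2*u - 24)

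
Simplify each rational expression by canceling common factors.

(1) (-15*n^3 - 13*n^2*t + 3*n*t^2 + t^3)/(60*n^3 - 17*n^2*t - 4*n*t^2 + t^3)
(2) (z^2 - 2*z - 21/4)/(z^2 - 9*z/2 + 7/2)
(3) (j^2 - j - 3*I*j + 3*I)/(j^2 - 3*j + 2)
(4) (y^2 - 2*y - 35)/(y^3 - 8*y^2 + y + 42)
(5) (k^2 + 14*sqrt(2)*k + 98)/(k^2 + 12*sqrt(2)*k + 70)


(1) = (5*n^2 + 6*n*t + t^2)/(-20*n^2 - n*t + t^2)
(2) = (2*z + 3)/(2*z - 2)
(3) = (j - 3*I)/(j - 2)
(4) = (y + 5)/(y^2 - y - 6)
(5) = (k + 7*sqrt(2))/(k + 5*sqrt(2))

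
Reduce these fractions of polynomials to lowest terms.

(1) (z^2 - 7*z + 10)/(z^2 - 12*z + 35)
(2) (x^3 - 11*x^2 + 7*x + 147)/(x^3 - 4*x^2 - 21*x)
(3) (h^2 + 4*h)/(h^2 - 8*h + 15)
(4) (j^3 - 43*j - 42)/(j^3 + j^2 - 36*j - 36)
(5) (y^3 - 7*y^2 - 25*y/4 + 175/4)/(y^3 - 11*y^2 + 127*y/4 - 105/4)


(1) = (z - 2)/(z - 7)
(2) = (x - 7)/x
(3) = (h^2 + 4*h)/(h^2 - 8*h + 15)
(4) = (j - 7)/(j - 6)
(5) = (2*y + 5)/(2*y - 3)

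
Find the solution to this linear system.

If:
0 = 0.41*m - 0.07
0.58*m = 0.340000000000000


Then:
No Solution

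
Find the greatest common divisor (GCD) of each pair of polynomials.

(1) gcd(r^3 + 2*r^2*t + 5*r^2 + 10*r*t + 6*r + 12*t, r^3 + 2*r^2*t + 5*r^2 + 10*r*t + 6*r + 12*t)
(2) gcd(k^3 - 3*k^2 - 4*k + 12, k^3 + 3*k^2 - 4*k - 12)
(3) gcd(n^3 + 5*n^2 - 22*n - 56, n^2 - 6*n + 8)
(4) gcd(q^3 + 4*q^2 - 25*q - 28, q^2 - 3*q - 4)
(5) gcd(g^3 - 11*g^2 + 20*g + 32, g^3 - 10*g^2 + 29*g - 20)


(1) = r^3 + 2*r^2*t + 5*r^2 + 10*r*t + 6*r + 12*t
(2) = k^2 - 4
(3) = gcd((n - 4)*(n + 2)*(n + 7), (n - 4)*(n - 2)) = n - 4
(4) = gcd((q - 4)*(q + 1)*(q + 7), (q - 4)*(q + 1)) = q^2 - 3*q - 4
(5) = g - 4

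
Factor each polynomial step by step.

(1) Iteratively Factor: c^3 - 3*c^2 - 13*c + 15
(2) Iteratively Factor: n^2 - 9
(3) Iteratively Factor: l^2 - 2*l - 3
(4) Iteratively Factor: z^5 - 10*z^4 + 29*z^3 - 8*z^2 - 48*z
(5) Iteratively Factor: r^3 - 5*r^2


(1) = (c - 1)*(c^2 - 2*c - 15) = (c - 5)*(c - 1)*(c + 3)
(2) = (n + 3)*(n - 3)
(3) = (l - 3)*(l + 1)
(4) = (z - 3)*(z^4 - 7*z^3 + 8*z^2 + 16*z) = (z - 4)*(z - 3)*(z^3 - 3*z^2 - 4*z) = (z - 4)^2*(z - 3)*(z^2 + z) = z*(z - 4)^2*(z - 3)*(z + 1)
(5) = (r - 5)*(r^2) = r*(r - 5)*(r)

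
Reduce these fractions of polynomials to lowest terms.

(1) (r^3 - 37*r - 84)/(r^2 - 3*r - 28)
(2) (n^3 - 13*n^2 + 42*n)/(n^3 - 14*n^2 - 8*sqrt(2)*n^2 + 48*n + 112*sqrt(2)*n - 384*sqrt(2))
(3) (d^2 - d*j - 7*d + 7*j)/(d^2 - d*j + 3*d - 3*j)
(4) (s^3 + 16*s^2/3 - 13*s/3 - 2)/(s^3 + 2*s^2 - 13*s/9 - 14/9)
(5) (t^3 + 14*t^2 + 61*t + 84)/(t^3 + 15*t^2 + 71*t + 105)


(1) = r + 3
(2) = (n^2 - 7*n)/(n^2 + n*(-8*sqrt(2) - 8) + 64*sqrt(2))
(3) = (d - 7)/(d + 3)
(4) = (9*s^2 + 57*s + 18)/(9*s^2 + 27*s + 14)
(5) = (t + 4)/(t + 5)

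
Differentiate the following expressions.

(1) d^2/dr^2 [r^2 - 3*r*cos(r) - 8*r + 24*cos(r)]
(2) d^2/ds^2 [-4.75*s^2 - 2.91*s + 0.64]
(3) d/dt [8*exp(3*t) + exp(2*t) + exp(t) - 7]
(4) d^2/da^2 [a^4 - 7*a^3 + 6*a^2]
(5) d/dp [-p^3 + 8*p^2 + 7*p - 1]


(1) = 3*r*cos(r) + 6*sin(r) - 24*cos(r) + 2
(2) = -9.50000000000000
(3) = (24*exp(2*t) + 2*exp(t) + 1)*exp(t)
(4) = 12*a^2 - 42*a + 12
(5) = -3*p^2 + 16*p + 7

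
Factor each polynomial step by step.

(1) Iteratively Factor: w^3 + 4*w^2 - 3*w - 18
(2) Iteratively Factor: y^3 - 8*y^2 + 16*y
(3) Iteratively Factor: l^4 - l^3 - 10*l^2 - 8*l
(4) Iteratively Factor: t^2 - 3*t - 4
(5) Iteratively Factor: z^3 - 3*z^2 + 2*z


(1) = (w + 3)*(w^2 + w - 6) = (w - 2)*(w + 3)*(w + 3)
(2) = (y - 4)*(y^2 - 4*y) = y*(y - 4)*(y - 4)
(3) = (l + 1)*(l^3 - 2*l^2 - 8*l) = l*(l + 1)*(l^2 - 2*l - 8) = l*(l + 1)*(l + 2)*(l - 4)
(4) = (t - 4)*(t + 1)
(5) = (z - 2)*(z^2 - z) = z*(z - 2)*(z - 1)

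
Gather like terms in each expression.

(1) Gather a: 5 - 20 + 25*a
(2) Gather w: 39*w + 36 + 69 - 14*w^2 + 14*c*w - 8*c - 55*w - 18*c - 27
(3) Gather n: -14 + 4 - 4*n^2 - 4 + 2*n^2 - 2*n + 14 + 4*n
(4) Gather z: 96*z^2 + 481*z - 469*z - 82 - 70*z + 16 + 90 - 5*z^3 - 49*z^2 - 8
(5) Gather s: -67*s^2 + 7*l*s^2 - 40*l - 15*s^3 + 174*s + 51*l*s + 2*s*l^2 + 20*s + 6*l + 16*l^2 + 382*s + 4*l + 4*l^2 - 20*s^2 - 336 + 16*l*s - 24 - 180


(1) = 25*a - 15
(2) = -26*c - 14*w^2 + w*(14*c - 16) + 78
(3) = -2*n^2 + 2*n
(4) = -5*z^3 + 47*z^2 - 58*z + 16
(5) = 20*l^2 - 30*l - 15*s^3 + s^2*(7*l - 87) + s*(2*l^2 + 67*l + 576) - 540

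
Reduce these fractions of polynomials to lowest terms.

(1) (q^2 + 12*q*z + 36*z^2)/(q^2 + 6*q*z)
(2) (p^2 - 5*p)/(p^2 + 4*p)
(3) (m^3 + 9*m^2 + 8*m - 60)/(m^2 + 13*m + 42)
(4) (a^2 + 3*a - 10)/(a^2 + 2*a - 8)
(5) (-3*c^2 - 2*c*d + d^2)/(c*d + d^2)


(1) = (q + 6*z)/q
(2) = (p - 5)/(p + 4)
(3) = (m^2 + 3*m - 10)/(m + 7)
(4) = (a + 5)/(a + 4)
(5) = (-3*c + d)/d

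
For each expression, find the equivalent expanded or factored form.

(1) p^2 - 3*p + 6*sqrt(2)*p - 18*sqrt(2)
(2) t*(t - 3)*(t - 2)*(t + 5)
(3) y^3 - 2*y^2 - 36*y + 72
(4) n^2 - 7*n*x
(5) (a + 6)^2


(1) = (p - 3)*(p + 6*sqrt(2))
(2) = t^4 - 19*t^2 + 30*t
(3) = (y - 6)*(y - 2)*(y + 6)
(4) = n*(n - 7*x)
(5) = a^2 + 12*a + 36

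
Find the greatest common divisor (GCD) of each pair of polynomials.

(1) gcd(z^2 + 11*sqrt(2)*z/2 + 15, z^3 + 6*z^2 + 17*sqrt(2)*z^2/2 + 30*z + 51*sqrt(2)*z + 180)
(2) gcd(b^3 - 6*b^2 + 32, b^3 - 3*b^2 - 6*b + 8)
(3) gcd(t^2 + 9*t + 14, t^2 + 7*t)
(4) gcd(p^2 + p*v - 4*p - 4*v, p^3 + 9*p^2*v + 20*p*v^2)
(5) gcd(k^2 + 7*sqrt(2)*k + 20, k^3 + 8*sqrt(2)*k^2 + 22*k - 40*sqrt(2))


(1) = gcd((z + 5*sqrt(2)/2)*(z + 3*sqrt(2)), (z + 6)*(z + 5*sqrt(2)/2)*(z + 6*sqrt(2))) = z + 5*sqrt(2)/2
(2) = b^2 - 2*b - 8
(3) = t + 7
(4) = gcd((p - 4)*(p + v), p*(p + 4*v)*(p + 5*v)) = 1
(5) = k + 5*sqrt(2)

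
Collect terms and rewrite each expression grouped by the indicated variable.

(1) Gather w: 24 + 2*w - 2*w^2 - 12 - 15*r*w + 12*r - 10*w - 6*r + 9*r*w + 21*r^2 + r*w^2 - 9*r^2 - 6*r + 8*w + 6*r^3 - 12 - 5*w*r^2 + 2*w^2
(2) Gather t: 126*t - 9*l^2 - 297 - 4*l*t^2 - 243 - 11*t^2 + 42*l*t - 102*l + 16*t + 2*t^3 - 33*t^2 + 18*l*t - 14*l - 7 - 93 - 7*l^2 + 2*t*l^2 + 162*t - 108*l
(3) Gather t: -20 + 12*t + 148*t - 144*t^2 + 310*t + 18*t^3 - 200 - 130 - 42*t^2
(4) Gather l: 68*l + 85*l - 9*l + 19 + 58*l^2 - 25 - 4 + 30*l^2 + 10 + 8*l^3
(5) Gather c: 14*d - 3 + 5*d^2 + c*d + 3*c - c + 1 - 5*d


(1) = 6*r^3 + 12*r^2 + r*w^2 + w*(-5*r^2 - 6*r)
(2) = -16*l^2 - 224*l + 2*t^3 + t^2*(-4*l - 44) + t*(2*l^2 + 60*l + 304) - 640
(3) = 18*t^3 - 186*t^2 + 470*t - 350
(4) = 8*l^3 + 88*l^2 + 144*l
(5) = c*(d + 2) + 5*d^2 + 9*d - 2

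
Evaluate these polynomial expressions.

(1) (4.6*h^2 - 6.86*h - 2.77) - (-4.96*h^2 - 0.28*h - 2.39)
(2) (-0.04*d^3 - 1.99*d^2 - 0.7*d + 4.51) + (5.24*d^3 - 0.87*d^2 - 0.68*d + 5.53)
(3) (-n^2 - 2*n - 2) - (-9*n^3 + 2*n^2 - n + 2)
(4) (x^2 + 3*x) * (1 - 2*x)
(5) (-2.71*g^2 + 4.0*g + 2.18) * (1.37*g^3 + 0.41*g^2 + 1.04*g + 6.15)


(1) = 9.56*h^2 - 6.58*h - 0.38
(2) = 5.2*d^3 - 2.86*d^2 - 1.38*d + 10.04
(3) = 9*n^3 - 3*n^2 - n - 4
(4) = -2*x^3 - 5*x^2 + 3*x
(5) = -3.7127*g^5 + 4.3689*g^4 + 1.8082*g^3 - 11.6127*g^2 + 26.8672*g + 13.407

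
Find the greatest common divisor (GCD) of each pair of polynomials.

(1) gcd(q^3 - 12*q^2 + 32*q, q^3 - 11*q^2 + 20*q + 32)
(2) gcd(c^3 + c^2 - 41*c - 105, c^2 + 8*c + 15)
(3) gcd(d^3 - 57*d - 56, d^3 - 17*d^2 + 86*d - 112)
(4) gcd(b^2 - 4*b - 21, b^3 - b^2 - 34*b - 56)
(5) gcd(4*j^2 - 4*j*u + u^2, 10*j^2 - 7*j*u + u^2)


(1) = gcd(q*(q - 8)*(q - 4), (q - 8)*(q - 4)*(q + 1)) = q^2 - 12*q + 32
(2) = c^2 + 8*c + 15
(3) = gcd((d - 8)*(d + 1)*(d + 7), (d - 8)*(d - 7)*(d - 2)) = d - 8
(4) = b - 7
(5) = gcd((-2*j + u)^2, (-5*j + u)*(-2*j + u)) = -2*j + u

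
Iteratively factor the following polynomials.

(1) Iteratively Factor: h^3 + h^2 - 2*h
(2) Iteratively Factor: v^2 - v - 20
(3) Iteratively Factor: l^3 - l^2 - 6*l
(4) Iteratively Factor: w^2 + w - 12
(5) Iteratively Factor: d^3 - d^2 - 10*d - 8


(1) = (h)*(h^2 + h - 2) = h*(h + 2)*(h - 1)
(2) = (v - 5)*(v + 4)
(3) = (l - 3)*(l^2 + 2*l) = (l - 3)*(l + 2)*(l)
(4) = (w + 4)*(w - 3)
(5) = (d + 1)*(d^2 - 2*d - 8) = (d + 1)*(d + 2)*(d - 4)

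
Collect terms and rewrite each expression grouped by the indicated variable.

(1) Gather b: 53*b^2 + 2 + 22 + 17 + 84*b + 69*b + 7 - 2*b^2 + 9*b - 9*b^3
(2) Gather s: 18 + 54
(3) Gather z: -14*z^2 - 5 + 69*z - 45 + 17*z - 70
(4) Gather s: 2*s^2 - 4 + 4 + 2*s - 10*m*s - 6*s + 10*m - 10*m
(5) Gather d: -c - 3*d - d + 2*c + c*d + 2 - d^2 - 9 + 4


(1) = -9*b^3 + 51*b^2 + 162*b + 48
(2) = 72
(3) = -14*z^2 + 86*z - 120
(4) = 2*s^2 + s*(-10*m - 4)
(5) = c - d^2 + d*(c - 4) - 3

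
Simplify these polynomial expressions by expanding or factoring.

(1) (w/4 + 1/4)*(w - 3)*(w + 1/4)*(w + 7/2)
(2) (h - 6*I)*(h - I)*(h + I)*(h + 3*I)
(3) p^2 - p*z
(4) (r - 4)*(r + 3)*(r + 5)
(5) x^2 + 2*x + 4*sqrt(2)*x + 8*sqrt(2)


(1) = w^4/4 + 7*w^3/16 - 77*w^2/32 - 13*w/4 - 21/32
(2) = h^4 - 3*I*h^3 + 19*h^2 - 3*I*h + 18
(3) = p*(p - z)
(4) = r^3 + 4*r^2 - 17*r - 60
(5) = (x + 2)*(x + 4*sqrt(2))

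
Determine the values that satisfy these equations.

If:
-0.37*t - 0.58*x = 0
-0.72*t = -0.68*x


Then:
t = 0.00
x = 0.00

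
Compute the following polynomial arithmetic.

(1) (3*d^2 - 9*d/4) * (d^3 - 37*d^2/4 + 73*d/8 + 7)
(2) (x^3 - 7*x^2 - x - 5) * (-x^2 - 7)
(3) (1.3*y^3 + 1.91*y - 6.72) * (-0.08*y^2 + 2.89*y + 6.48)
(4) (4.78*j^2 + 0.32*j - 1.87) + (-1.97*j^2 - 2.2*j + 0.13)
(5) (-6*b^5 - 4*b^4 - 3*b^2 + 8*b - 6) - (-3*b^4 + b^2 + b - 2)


(1) = 3*d^5 - 30*d^4 + 771*d^3/16 + 15*d^2/32 - 63*d/4
(2) = -x^5 + 7*x^4 - 6*x^3 + 54*x^2 + 7*x + 35
(3) = -0.104*y^5 + 3.757*y^4 + 8.2712*y^3 + 6.0575*y^2 - 7.044*y - 43.5456
(4) = 2.81*j^2 - 1.88*j - 1.74
(5) = -6*b^5 - b^4 - 4*b^2 + 7*b - 4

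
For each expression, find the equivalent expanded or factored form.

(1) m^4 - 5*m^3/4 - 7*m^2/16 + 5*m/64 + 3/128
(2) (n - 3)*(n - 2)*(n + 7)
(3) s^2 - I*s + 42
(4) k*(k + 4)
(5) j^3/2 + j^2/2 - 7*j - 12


(1) = (m - 3/2)*(m - 1/4)*(m + 1/4)^2
(2) = n^3 + 2*n^2 - 29*n + 42
(3) = (s - 7*I)*(s + 6*I)
(4) = k^2 + 4*k
(5) = (j/2 + 1)*(j - 4)*(j + 3)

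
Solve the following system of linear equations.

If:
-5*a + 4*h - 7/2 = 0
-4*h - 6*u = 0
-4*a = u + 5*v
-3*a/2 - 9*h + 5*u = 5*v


Then:
a = -91/110
h = -7/44
u = 7/66
v = 1057/1650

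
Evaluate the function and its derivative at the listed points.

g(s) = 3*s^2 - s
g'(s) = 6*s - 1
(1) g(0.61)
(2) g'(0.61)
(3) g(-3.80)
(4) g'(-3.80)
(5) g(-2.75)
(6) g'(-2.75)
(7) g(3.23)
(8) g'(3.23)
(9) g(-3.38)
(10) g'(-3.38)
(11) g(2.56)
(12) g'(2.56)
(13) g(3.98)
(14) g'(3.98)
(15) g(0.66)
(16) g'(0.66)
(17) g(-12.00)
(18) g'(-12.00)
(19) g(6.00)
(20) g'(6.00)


(1) = 0.51
(2) = 2.66
(3) = 47.12
(4) = -23.80
(5) = 25.44
(6) = -17.50
(7) = 28.07
(8) = 18.38
(9) = 37.65
(10) = -21.28
(11) = 17.10
(12) = 14.36
(13) = 43.54
(14) = 22.88
(15) = 0.65
(16) = 2.96
(17) = 444.00
(18) = -73.00
(19) = 102.00
(20) = 35.00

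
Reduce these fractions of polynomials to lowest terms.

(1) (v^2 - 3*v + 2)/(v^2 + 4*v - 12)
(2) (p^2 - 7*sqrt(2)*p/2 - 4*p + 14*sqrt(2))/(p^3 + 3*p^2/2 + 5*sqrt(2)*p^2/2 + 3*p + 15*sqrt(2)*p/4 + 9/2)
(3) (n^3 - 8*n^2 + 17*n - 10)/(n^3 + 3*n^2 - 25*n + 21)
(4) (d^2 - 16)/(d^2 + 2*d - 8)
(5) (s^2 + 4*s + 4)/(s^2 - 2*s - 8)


(1) = (v - 1)/(v + 6)
(2) = (8*p^2 + p*(-28*sqrt(2) - 32) + 112*sqrt(2))/(8*p^3 + p^2*(12 + 20*sqrt(2)) + p*(24 + 30*sqrt(2)) + 36)
(3) = (n^2 - 7*n + 10)/(n^2 + 4*n - 21)
(4) = (d - 4)/(d - 2)
(5) = (s + 2)/(s - 4)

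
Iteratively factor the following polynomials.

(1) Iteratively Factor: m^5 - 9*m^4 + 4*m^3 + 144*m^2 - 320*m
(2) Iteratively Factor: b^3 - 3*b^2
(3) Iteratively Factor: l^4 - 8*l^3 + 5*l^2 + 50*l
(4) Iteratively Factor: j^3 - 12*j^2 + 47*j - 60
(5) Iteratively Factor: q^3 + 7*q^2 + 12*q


(1) = (m - 4)*(m^4 - 5*m^3 - 16*m^2 + 80*m) = m*(m - 4)*(m^3 - 5*m^2 - 16*m + 80) = m*(m - 5)*(m - 4)*(m^2 - 16) = m*(m - 5)*(m - 4)^2*(m + 4)
(2) = (b - 3)*(b^2) = b*(b - 3)*(b)
(3) = (l + 2)*(l^3 - 10*l^2 + 25*l) = l*(l + 2)*(l^2 - 10*l + 25) = l*(l - 5)*(l + 2)*(l - 5)
(4) = (j - 5)*(j^2 - 7*j + 12) = (j - 5)*(j - 3)*(j - 4)
(5) = (q + 4)*(q^2 + 3*q) = (q + 3)*(q + 4)*(q)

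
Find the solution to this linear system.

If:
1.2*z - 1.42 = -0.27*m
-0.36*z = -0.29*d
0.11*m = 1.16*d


Then:
d = 0.37
m = 3.93
z = 0.30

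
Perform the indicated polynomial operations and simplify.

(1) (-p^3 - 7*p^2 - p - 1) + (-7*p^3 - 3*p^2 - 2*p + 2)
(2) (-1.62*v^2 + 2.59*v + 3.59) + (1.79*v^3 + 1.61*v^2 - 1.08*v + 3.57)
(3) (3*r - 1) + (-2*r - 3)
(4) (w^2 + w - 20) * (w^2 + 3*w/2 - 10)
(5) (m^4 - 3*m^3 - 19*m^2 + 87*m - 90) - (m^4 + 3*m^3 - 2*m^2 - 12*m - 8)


(1) = -8*p^3 - 10*p^2 - 3*p + 1
(2) = 1.79*v^3 - 0.01*v^2 + 1.51*v + 7.16
(3) = r - 4
(4) = w^4 + 5*w^3/2 - 57*w^2/2 - 40*w + 200
(5) = -6*m^3 - 17*m^2 + 99*m - 82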